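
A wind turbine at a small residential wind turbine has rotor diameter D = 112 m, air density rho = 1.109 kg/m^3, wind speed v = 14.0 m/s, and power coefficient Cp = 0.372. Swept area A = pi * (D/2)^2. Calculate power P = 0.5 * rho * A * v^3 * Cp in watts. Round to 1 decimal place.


Step 1 -- Compute swept area:
  A = pi * (D/2)^2 = pi * (112/2)^2 = 9852.03 m^2
Step 2 -- Apply wind power equation:
  P = 0.5 * rho * A * v^3 * Cp
  v^3 = 14.0^3 = 2744.0
  P = 0.5 * 1.109 * 9852.03 * 2744.0 * 0.372
  P = 5576407.8 W

5576407.8


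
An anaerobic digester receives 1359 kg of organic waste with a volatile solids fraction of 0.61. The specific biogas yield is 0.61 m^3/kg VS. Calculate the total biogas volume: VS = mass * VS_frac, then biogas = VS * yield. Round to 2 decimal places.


Compute volatile solids:
  VS = mass * VS_fraction = 1359 * 0.61 = 828.99 kg
Calculate biogas volume:
  Biogas = VS * specific_yield = 828.99 * 0.61
  Biogas = 505.68 m^3

505.68


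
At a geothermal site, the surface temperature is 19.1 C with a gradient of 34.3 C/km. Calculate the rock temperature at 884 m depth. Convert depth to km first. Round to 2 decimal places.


Convert depth to km: 884 / 1000 = 0.884 km
Temperature increase = gradient * depth_km = 34.3 * 0.884 = 30.32 C
Temperature at depth = T_surface + delta_T = 19.1 + 30.32
T = 49.42 C

49.42


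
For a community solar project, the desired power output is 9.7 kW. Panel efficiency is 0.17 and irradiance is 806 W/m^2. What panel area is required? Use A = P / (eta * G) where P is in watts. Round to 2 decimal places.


Convert target power to watts: P = 9.7 * 1000 = 9700.0 W
Compute denominator: eta * G = 0.17 * 806 = 137.02
Required area A = P / (eta * G) = 9700.0 / 137.02
A = 70.79 m^2

70.79


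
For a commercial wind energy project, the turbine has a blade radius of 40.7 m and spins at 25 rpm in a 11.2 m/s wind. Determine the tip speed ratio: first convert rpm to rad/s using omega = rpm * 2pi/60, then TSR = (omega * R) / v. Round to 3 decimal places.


Convert rotational speed to rad/s:
  omega = 25 * 2 * pi / 60 = 2.618 rad/s
Compute tip speed:
  v_tip = omega * R = 2.618 * 40.7 = 106.552 m/s
Tip speed ratio:
  TSR = v_tip / v_wind = 106.552 / 11.2 = 9.514

9.514


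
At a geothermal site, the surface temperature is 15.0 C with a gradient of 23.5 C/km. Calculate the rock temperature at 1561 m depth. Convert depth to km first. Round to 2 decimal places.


Convert depth to km: 1561 / 1000 = 1.561 km
Temperature increase = gradient * depth_km = 23.5 * 1.561 = 36.68 C
Temperature at depth = T_surface + delta_T = 15.0 + 36.68
T = 51.68 C

51.68


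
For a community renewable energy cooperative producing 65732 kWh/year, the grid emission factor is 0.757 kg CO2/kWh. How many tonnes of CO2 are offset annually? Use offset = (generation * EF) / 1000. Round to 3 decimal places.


CO2 offset in kg = generation * emission_factor
CO2 offset = 65732 * 0.757 = 49759.12 kg
Convert to tonnes:
  CO2 offset = 49759.12 / 1000 = 49.759 tonnes

49.759


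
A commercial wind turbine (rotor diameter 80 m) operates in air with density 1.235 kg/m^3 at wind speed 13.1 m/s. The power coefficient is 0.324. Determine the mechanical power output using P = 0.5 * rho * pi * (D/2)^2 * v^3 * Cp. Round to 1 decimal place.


Step 1 -- Compute swept area:
  A = pi * (D/2)^2 = pi * (80/2)^2 = 5026.55 m^2
Step 2 -- Apply wind power equation:
  P = 0.5 * rho * A * v^3 * Cp
  v^3 = 13.1^3 = 2248.091
  P = 0.5 * 1.235 * 5026.55 * 2248.091 * 0.324
  P = 2260818.6 W

2260818.6


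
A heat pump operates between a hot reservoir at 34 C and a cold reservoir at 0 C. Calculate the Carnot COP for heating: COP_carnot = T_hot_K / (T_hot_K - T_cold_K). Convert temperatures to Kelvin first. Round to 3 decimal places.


Convert to Kelvin:
  T_hot = 34 + 273.15 = 307.15 K
  T_cold = 0 + 273.15 = 273.15 K
Apply Carnot COP formula:
  COP = T_hot_K / (T_hot_K - T_cold_K) = 307.15 / 34.0
  COP = 9.034

9.034


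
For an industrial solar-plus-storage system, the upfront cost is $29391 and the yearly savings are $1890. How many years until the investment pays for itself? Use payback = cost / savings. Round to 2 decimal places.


Simple payback period = initial cost / annual savings
Payback = 29391 / 1890
Payback = 15.55 years

15.55


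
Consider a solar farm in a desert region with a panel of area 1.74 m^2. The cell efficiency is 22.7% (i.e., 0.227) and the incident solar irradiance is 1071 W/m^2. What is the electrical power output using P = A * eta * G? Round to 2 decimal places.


Use the solar power formula P = A * eta * G.
Given: A = 1.74 m^2, eta = 0.227, G = 1071 W/m^2
P = 1.74 * 0.227 * 1071
P = 423.02 W

423.02


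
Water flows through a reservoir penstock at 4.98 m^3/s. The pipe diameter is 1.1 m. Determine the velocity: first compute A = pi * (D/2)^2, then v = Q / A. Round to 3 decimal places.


Compute pipe cross-sectional area:
  A = pi * (D/2)^2 = pi * (1.1/2)^2 = 0.9503 m^2
Calculate velocity:
  v = Q / A = 4.98 / 0.9503
  v = 5.240 m/s

5.240


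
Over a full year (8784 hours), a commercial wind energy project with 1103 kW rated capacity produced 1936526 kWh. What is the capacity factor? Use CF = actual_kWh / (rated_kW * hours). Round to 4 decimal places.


Capacity factor = actual output / maximum possible output
Maximum possible = rated * hours = 1103 * 8784 = 9688752 kWh
CF = 1936526 / 9688752
CF = 0.1999

0.1999


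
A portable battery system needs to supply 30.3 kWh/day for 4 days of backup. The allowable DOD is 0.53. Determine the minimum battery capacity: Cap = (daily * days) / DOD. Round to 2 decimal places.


Total energy needed = daily * days = 30.3 * 4 = 121.2 kWh
Account for depth of discharge:
  Cap = total_energy / DOD = 121.2 / 0.53
  Cap = 228.68 kWh

228.68


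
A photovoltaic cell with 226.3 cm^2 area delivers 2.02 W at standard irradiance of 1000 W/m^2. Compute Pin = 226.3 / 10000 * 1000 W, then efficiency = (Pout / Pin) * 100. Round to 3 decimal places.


First compute the input power:
  Pin = area_cm2 / 10000 * G = 226.3 / 10000 * 1000 = 22.63 W
Then compute efficiency:
  Efficiency = (Pout / Pin) * 100 = (2.02 / 22.63) * 100
  Efficiency = 8.926%

8.926


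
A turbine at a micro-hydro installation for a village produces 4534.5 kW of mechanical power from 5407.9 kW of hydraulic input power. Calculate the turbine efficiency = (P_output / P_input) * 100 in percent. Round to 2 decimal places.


Turbine efficiency = (output power / input power) * 100
eta = (4534.5 / 5407.9) * 100
eta = 83.85%

83.85


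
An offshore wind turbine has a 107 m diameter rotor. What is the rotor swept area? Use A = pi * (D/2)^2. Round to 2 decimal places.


Compute the rotor radius:
  r = D / 2 = 107 / 2 = 53.5 m
Calculate swept area:
  A = pi * r^2 = pi * 53.5^2
  A = 8992.02 m^2

8992.02


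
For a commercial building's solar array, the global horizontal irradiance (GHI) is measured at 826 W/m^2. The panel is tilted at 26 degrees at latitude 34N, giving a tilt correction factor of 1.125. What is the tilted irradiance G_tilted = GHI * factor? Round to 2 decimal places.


Identify the given values:
  GHI = 826 W/m^2, tilt correction factor = 1.125
Apply the formula G_tilted = GHI * factor:
  G_tilted = 826 * 1.125
  G_tilted = 929.25 W/m^2

929.25


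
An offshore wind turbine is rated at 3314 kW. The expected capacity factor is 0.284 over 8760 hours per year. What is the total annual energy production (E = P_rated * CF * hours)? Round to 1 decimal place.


Annual energy = rated_kW * capacity_factor * hours_per_year
Given: P_rated = 3314 kW, CF = 0.284, hours = 8760
E = 3314 * 0.284 * 8760
E = 8244701.8 kWh

8244701.8


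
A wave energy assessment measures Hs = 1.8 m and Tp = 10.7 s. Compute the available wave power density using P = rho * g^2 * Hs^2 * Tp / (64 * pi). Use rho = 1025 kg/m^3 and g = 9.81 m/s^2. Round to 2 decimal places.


Apply wave power formula:
  g^2 = 9.81^2 = 96.2361
  Hs^2 = 1.8^2 = 3.24
  Numerator = rho * g^2 * Hs^2 * Tp = 1025 * 96.2361 * 3.24 * 10.7 = 3419720.94
  Denominator = 64 * pi = 201.0619
  P = 3419720.94 / 201.0619 = 17008.30 W/m

17008.30


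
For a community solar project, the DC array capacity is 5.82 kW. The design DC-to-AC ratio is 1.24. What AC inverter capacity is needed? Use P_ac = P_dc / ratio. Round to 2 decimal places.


The inverter AC capacity is determined by the DC/AC ratio.
Given: P_dc = 5.82 kW, DC/AC ratio = 1.24
P_ac = P_dc / ratio = 5.82 / 1.24
P_ac = 4.69 kW

4.69


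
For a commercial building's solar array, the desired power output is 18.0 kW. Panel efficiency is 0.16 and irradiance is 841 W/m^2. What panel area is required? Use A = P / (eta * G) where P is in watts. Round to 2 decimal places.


Convert target power to watts: P = 18.0 * 1000 = 18000.0 W
Compute denominator: eta * G = 0.16 * 841 = 134.56
Required area A = P / (eta * G) = 18000.0 / 134.56
A = 133.77 m^2

133.77


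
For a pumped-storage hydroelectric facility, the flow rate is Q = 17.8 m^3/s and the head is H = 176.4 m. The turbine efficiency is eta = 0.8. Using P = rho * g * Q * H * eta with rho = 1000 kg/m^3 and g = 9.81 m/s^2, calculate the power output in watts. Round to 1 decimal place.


Apply the hydropower formula P = rho * g * Q * H * eta
rho * g = 1000 * 9.81 = 9810.0
P = 9810.0 * 17.8 * 176.4 * 0.8
P = 24642092.2 W

24642092.2


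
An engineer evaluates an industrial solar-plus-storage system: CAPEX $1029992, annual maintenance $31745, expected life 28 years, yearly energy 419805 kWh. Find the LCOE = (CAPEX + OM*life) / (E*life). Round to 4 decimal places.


Total cost = CAPEX + OM * lifetime = 1029992 + 31745 * 28 = 1029992 + 888860 = 1918852
Total generation = annual * lifetime = 419805 * 28 = 11754540 kWh
LCOE = 1918852 / 11754540
LCOE = 0.1632 $/kWh

0.1632


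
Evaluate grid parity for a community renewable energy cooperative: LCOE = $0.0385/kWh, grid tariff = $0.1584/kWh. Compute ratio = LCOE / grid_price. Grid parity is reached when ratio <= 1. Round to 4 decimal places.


Compare LCOE to grid price:
  LCOE = $0.0385/kWh, Grid price = $0.1584/kWh
  Ratio = LCOE / grid_price = 0.0385 / 0.1584 = 0.2431
  Grid parity achieved (ratio <= 1)? yes

0.2431


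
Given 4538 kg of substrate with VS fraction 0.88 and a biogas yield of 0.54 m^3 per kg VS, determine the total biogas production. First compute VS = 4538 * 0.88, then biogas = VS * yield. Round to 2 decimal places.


Compute volatile solids:
  VS = mass * VS_fraction = 4538 * 0.88 = 3993.44 kg
Calculate biogas volume:
  Biogas = VS * specific_yield = 3993.44 * 0.54
  Biogas = 2156.46 m^3

2156.46


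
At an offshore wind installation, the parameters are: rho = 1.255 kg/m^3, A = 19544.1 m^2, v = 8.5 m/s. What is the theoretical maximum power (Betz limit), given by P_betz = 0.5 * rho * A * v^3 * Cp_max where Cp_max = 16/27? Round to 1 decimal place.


The Betz coefficient Cp_max = 16/27 = 0.5926
v^3 = 8.5^3 = 614.125
P_betz = 0.5 * rho * A * v^3 * Cp_max
P_betz = 0.5 * 1.255 * 19544.1 * 614.125 * 0.5926
P_betz = 4463159.4 W

4463159.4


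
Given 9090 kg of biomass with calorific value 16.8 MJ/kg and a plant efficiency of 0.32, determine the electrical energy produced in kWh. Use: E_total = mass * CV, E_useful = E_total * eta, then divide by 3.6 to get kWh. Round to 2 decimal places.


Total energy = mass * CV = 9090 * 16.8 = 152712.0 MJ
Useful energy = total * eta = 152712.0 * 0.32 = 48867.84 MJ
Convert to kWh: 48867.84 / 3.6
Useful energy = 13574.40 kWh

13574.40


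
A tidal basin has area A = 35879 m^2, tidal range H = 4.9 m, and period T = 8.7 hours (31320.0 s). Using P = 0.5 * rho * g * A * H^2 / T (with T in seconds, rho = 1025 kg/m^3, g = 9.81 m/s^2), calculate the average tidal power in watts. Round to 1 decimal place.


Convert period to seconds: T = 8.7 * 3600 = 31320.0 s
H^2 = 4.9^2 = 24.01
P = 0.5 * rho * g * A * H^2 / T
P = 0.5 * 1025 * 9.81 * 35879 * 24.01 / 31320.0
P = 138284.5 W

138284.5


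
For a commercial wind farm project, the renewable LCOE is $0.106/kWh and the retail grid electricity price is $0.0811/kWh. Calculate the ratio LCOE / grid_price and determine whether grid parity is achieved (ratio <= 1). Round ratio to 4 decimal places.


Compare LCOE to grid price:
  LCOE = $0.106/kWh, Grid price = $0.0811/kWh
  Ratio = LCOE / grid_price = 0.106 / 0.0811 = 1.3070
  Grid parity achieved (ratio <= 1)? no

1.3070


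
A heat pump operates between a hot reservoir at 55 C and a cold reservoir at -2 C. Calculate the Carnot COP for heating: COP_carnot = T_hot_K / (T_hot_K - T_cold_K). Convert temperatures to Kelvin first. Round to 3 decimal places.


Convert to Kelvin:
  T_hot = 55 + 273.15 = 328.15 K
  T_cold = -2 + 273.15 = 271.15 K
Apply Carnot COP formula:
  COP = T_hot_K / (T_hot_K - T_cold_K) = 328.15 / 57.0
  COP = 5.757

5.757


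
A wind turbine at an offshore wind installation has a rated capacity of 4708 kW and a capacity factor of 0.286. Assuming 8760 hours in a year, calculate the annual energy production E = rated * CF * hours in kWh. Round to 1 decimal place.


Annual energy = rated_kW * capacity_factor * hours_per_year
Given: P_rated = 4708 kW, CF = 0.286, hours = 8760
E = 4708 * 0.286 * 8760
E = 11795234.9 kWh

11795234.9


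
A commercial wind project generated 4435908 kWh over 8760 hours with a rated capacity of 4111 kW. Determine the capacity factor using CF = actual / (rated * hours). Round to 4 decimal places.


Capacity factor = actual output / maximum possible output
Maximum possible = rated * hours = 4111 * 8760 = 36012360 kWh
CF = 4435908 / 36012360
CF = 0.1232

0.1232


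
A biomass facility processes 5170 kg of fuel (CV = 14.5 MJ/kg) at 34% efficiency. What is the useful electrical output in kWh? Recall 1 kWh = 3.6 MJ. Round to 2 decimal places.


Total energy = mass * CV = 5170 * 14.5 = 74965.0 MJ
Useful energy = total * eta = 74965.0 * 0.34 = 25488.1 MJ
Convert to kWh: 25488.1 / 3.6
Useful energy = 7080.03 kWh

7080.03


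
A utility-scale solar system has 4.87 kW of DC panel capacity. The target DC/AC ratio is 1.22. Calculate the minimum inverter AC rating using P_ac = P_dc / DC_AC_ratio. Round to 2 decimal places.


The inverter AC capacity is determined by the DC/AC ratio.
Given: P_dc = 4.87 kW, DC/AC ratio = 1.22
P_ac = P_dc / ratio = 4.87 / 1.22
P_ac = 3.99 kW

3.99


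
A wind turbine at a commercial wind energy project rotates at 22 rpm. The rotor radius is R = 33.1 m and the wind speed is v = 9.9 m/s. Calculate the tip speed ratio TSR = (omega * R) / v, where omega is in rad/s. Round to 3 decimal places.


Convert rotational speed to rad/s:
  omega = 22 * 2 * pi / 60 = 2.3038 rad/s
Compute tip speed:
  v_tip = omega * R = 2.3038 * 33.1 = 76.257 m/s
Tip speed ratio:
  TSR = v_tip / v_wind = 76.257 / 9.9 = 7.703

7.703


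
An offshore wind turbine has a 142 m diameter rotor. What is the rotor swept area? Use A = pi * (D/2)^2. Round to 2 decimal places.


Compute the rotor radius:
  r = D / 2 = 142 / 2 = 71.0 m
Calculate swept area:
  A = pi * r^2 = pi * 71.0^2
  A = 15836.77 m^2

15836.77


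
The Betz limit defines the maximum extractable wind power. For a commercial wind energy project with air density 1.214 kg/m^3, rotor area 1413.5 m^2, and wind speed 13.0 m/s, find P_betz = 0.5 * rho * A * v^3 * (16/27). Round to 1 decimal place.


The Betz coefficient Cp_max = 16/27 = 0.5926
v^3 = 13.0^3 = 2197.0
P_betz = 0.5 * rho * A * v^3 * Cp_max
P_betz = 0.5 * 1.214 * 1413.5 * 2197.0 * 0.5926
P_betz = 1117045.3 W

1117045.3


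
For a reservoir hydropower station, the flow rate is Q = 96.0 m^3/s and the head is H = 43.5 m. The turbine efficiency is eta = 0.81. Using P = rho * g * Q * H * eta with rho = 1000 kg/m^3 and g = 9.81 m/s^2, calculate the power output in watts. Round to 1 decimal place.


Apply the hydropower formula P = rho * g * Q * H * eta
rho * g = 1000 * 9.81 = 9810.0
P = 9810.0 * 96.0 * 43.5 * 0.81
P = 33182913.6 W

33182913.6


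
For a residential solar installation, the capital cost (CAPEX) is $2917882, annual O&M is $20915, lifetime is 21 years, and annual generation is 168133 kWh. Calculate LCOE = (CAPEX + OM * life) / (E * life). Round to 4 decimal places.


Total cost = CAPEX + OM * lifetime = 2917882 + 20915 * 21 = 2917882 + 439215 = 3357097
Total generation = annual * lifetime = 168133 * 21 = 3530793 kWh
LCOE = 3357097 / 3530793
LCOE = 0.9508 $/kWh

0.9508


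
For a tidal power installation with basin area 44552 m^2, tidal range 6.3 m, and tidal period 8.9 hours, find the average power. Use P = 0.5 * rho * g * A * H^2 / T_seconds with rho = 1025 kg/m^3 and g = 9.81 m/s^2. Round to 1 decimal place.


Convert period to seconds: T = 8.9 * 3600 = 32040.0 s
H^2 = 6.3^2 = 39.69
P = 0.5 * rho * g * A * H^2 / T
P = 0.5 * 1025 * 9.81 * 44552 * 39.69 / 32040.0
P = 277471.7 W

277471.7


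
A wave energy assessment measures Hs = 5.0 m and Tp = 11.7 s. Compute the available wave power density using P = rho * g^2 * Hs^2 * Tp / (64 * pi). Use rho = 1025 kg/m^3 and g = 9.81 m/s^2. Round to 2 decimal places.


Apply wave power formula:
  g^2 = 9.81^2 = 96.2361
  Hs^2 = 5.0^2 = 25.0
  Numerator = rho * g^2 * Hs^2 * Tp = 1025 * 96.2361 * 25.0 * 11.7 = 28852785.73
  Denominator = 64 * pi = 201.0619
  P = 28852785.73 / 201.0619 = 143501.98 W/m

143501.98


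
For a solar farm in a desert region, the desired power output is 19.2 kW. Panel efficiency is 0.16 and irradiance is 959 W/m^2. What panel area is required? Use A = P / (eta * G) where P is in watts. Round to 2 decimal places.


Convert target power to watts: P = 19.2 * 1000 = 19200.0 W
Compute denominator: eta * G = 0.16 * 959 = 153.44
Required area A = P / (eta * G) = 19200.0 / 153.44
A = 125.13 m^2

125.13


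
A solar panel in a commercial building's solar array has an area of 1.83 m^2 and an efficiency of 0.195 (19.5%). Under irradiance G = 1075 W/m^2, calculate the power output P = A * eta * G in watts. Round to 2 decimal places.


Use the solar power formula P = A * eta * G.
Given: A = 1.83 m^2, eta = 0.195, G = 1075 W/m^2
P = 1.83 * 0.195 * 1075
P = 383.61 W

383.61


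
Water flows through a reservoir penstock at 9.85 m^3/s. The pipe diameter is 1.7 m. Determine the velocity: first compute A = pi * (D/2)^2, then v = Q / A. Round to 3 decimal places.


Compute pipe cross-sectional area:
  A = pi * (D/2)^2 = pi * (1.7/2)^2 = 2.2698 m^2
Calculate velocity:
  v = Q / A = 9.85 / 2.2698
  v = 4.340 m/s

4.340


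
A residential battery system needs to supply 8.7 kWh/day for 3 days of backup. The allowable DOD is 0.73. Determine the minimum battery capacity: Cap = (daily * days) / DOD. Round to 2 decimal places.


Total energy needed = daily * days = 8.7 * 3 = 26.1 kWh
Account for depth of discharge:
  Cap = total_energy / DOD = 26.1 / 0.73
  Cap = 35.75 kWh

35.75


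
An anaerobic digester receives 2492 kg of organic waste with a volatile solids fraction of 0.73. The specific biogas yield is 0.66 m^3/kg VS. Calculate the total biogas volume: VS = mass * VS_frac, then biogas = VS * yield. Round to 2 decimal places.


Compute volatile solids:
  VS = mass * VS_fraction = 2492 * 0.73 = 1819.16 kg
Calculate biogas volume:
  Biogas = VS * specific_yield = 1819.16 * 0.66
  Biogas = 1200.65 m^3

1200.65


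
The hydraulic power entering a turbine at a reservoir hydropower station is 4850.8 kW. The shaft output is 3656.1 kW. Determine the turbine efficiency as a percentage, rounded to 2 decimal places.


Turbine efficiency = (output power / input power) * 100
eta = (3656.1 / 4850.8) * 100
eta = 75.37%

75.37


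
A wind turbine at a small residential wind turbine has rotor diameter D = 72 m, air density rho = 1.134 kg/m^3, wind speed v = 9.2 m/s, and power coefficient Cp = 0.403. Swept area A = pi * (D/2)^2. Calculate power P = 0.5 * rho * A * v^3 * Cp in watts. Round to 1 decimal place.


Step 1 -- Compute swept area:
  A = pi * (D/2)^2 = pi * (72/2)^2 = 4071.5 m^2
Step 2 -- Apply wind power equation:
  P = 0.5 * rho * A * v^3 * Cp
  v^3 = 9.2^3 = 778.688
  P = 0.5 * 1.134 * 4071.5 * 778.688 * 0.403
  P = 724446.7 W

724446.7


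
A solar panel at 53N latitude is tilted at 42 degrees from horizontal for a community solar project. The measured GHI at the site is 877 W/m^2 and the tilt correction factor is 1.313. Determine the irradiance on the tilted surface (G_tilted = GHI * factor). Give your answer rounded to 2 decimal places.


Identify the given values:
  GHI = 877 W/m^2, tilt correction factor = 1.313
Apply the formula G_tilted = GHI * factor:
  G_tilted = 877 * 1.313
  G_tilted = 1151.50 W/m^2

1151.50


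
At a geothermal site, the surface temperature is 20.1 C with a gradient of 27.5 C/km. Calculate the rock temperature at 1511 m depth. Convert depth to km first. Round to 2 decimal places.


Convert depth to km: 1511 / 1000 = 1.511 km
Temperature increase = gradient * depth_km = 27.5 * 1.511 = 41.55 C
Temperature at depth = T_surface + delta_T = 20.1 + 41.55
T = 61.65 C

61.65


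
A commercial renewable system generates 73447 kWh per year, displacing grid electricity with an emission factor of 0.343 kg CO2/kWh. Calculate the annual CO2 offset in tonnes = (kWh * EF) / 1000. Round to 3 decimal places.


CO2 offset in kg = generation * emission_factor
CO2 offset = 73447 * 0.343 = 25192.32 kg
Convert to tonnes:
  CO2 offset = 25192.32 / 1000 = 25.192 tonnes

25.192


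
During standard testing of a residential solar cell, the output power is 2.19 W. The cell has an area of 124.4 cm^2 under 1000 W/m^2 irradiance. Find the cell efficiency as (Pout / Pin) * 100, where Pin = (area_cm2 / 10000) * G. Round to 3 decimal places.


First compute the input power:
  Pin = area_cm2 / 10000 * G = 124.4 / 10000 * 1000 = 12.44 W
Then compute efficiency:
  Efficiency = (Pout / Pin) * 100 = (2.19 / 12.44) * 100
  Efficiency = 17.605%

17.605


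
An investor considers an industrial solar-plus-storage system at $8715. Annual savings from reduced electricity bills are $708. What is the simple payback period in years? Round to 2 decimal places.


Simple payback period = initial cost / annual savings
Payback = 8715 / 708
Payback = 12.31 years

12.31


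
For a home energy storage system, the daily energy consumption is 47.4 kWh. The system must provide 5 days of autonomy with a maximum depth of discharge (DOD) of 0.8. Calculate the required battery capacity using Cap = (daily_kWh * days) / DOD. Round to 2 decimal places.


Total energy needed = daily * days = 47.4 * 5 = 237.0 kWh
Account for depth of discharge:
  Cap = total_energy / DOD = 237.0 / 0.8
  Cap = 296.25 kWh

296.25


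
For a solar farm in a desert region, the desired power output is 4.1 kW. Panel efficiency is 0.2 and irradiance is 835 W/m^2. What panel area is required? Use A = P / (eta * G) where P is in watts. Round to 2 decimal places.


Convert target power to watts: P = 4.1 * 1000 = 4100.0 W
Compute denominator: eta * G = 0.2 * 835 = 167.0
Required area A = P / (eta * G) = 4100.0 / 167.0
A = 24.55 m^2

24.55


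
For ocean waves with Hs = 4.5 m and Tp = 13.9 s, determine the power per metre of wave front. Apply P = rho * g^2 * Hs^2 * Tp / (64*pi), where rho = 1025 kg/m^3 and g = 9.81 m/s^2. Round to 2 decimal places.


Apply wave power formula:
  g^2 = 9.81^2 = 96.2361
  Hs^2 = 4.5^2 = 20.25
  Numerator = rho * g^2 * Hs^2 * Tp = 1025 * 96.2361 * 20.25 * 13.9 = 27765257.65
  Denominator = 64 * pi = 201.0619
  P = 27765257.65 / 201.0619 = 138093.06 W/m

138093.06


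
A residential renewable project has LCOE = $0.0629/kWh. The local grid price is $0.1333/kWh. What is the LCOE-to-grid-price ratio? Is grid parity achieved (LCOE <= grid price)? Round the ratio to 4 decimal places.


Compare LCOE to grid price:
  LCOE = $0.0629/kWh, Grid price = $0.1333/kWh
  Ratio = LCOE / grid_price = 0.0629 / 0.1333 = 0.4719
  Grid parity achieved (ratio <= 1)? yes

0.4719


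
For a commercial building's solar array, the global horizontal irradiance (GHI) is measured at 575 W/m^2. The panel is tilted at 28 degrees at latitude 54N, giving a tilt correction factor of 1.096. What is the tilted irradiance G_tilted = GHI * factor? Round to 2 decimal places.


Identify the given values:
  GHI = 575 W/m^2, tilt correction factor = 1.096
Apply the formula G_tilted = GHI * factor:
  G_tilted = 575 * 1.096
  G_tilted = 630.20 W/m^2

630.20


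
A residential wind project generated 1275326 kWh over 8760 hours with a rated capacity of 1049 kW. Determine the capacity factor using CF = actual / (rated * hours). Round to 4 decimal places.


Capacity factor = actual output / maximum possible output
Maximum possible = rated * hours = 1049 * 8760 = 9189240 kWh
CF = 1275326 / 9189240
CF = 0.1388

0.1388


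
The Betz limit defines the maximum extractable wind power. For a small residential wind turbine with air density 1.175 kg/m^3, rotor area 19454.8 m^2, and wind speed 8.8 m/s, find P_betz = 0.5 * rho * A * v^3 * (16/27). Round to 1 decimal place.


The Betz coefficient Cp_max = 16/27 = 0.5926
v^3 = 8.8^3 = 681.472
P_betz = 0.5 * rho * A * v^3 * Cp_max
P_betz = 0.5 * 1.175 * 19454.8 * 681.472 * 0.5926
P_betz = 4615713.8 W

4615713.8


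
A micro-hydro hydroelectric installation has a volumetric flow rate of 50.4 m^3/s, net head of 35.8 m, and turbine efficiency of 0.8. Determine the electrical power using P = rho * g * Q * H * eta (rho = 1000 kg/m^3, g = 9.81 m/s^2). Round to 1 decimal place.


Apply the hydropower formula P = rho * g * Q * H * eta
rho * g = 1000 * 9.81 = 9810.0
P = 9810.0 * 50.4 * 35.8 * 0.8
P = 14160303.4 W

14160303.4


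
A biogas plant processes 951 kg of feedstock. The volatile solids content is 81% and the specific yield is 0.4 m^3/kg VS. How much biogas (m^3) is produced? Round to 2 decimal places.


Compute volatile solids:
  VS = mass * VS_fraction = 951 * 0.81 = 770.31 kg
Calculate biogas volume:
  Biogas = VS * specific_yield = 770.31 * 0.4
  Biogas = 308.12 m^3

308.12


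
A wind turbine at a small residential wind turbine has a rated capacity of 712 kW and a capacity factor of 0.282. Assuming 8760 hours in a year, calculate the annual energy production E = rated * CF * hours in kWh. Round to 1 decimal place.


Annual energy = rated_kW * capacity_factor * hours_per_year
Given: P_rated = 712 kW, CF = 0.282, hours = 8760
E = 712 * 0.282 * 8760
E = 1758867.8 kWh

1758867.8


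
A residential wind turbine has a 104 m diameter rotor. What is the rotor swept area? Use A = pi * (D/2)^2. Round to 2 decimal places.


Compute the rotor radius:
  r = D / 2 = 104 / 2 = 52.0 m
Calculate swept area:
  A = pi * r^2 = pi * 52.0^2
  A = 8494.87 m^2

8494.87


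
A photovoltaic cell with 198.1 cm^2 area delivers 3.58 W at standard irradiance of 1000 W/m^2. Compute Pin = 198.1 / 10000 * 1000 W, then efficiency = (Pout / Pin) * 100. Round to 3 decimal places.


First compute the input power:
  Pin = area_cm2 / 10000 * G = 198.1 / 10000 * 1000 = 19.81 W
Then compute efficiency:
  Efficiency = (Pout / Pin) * 100 = (3.58 / 19.81) * 100
  Efficiency = 18.072%

18.072


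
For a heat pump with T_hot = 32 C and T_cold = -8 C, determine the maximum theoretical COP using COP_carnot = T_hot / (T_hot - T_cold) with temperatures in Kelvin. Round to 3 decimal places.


Convert to Kelvin:
  T_hot = 32 + 273.15 = 305.15 K
  T_cold = -8 + 273.15 = 265.15 K
Apply Carnot COP formula:
  COP = T_hot_K / (T_hot_K - T_cold_K) = 305.15 / 40.0
  COP = 7.629

7.629


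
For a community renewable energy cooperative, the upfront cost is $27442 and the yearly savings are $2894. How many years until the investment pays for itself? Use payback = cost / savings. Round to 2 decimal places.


Simple payback period = initial cost / annual savings
Payback = 27442 / 2894
Payback = 9.48 years

9.48


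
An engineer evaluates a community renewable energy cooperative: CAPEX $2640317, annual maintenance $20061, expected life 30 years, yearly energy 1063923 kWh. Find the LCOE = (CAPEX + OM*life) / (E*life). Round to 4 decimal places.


Total cost = CAPEX + OM * lifetime = 2640317 + 20061 * 30 = 2640317 + 601830 = 3242147
Total generation = annual * lifetime = 1063923 * 30 = 31917690 kWh
LCOE = 3242147 / 31917690
LCOE = 0.1016 $/kWh

0.1016


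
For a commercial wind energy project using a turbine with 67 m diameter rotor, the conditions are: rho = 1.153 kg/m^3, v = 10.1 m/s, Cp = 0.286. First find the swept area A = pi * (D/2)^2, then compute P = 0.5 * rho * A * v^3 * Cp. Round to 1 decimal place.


Step 1 -- Compute swept area:
  A = pi * (D/2)^2 = pi * (67/2)^2 = 3525.65 m^2
Step 2 -- Apply wind power equation:
  P = 0.5 * rho * A * v^3 * Cp
  v^3 = 10.1^3 = 1030.301
  P = 0.5 * 1.153 * 3525.65 * 1030.301 * 0.286
  P = 598920.2 W

598920.2


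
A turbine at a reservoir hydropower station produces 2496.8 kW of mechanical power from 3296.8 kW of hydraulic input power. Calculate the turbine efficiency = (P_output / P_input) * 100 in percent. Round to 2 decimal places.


Turbine efficiency = (output power / input power) * 100
eta = (2496.8 / 3296.8) * 100
eta = 75.73%

75.73


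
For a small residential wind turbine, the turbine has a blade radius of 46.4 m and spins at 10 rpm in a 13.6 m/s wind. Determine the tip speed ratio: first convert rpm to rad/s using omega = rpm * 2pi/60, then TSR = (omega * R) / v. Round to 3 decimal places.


Convert rotational speed to rad/s:
  omega = 10 * 2 * pi / 60 = 1.0472 rad/s
Compute tip speed:
  v_tip = omega * R = 1.0472 * 46.4 = 48.59 m/s
Tip speed ratio:
  TSR = v_tip / v_wind = 48.59 / 13.6 = 3.573

3.573


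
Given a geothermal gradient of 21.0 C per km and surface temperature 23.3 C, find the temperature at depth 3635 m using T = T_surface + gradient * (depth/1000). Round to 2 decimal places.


Convert depth to km: 3635 / 1000 = 3.635 km
Temperature increase = gradient * depth_km = 21.0 * 3.635 = 76.34 C
Temperature at depth = T_surface + delta_T = 23.3 + 76.34
T = 99.64 C

99.64


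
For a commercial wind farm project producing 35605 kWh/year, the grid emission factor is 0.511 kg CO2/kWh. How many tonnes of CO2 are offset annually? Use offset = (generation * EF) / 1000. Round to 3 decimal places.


CO2 offset in kg = generation * emission_factor
CO2 offset = 35605 * 0.511 = 18194.16 kg
Convert to tonnes:
  CO2 offset = 18194.16 / 1000 = 18.194 tonnes

18.194


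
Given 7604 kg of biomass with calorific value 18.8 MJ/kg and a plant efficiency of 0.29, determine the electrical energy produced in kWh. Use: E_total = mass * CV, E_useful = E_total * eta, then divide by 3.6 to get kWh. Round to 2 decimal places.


Total energy = mass * CV = 7604 * 18.8 = 142955.2 MJ
Useful energy = total * eta = 142955.2 * 0.29 = 41457.01 MJ
Convert to kWh: 41457.01 / 3.6
Useful energy = 11515.84 kWh

11515.84


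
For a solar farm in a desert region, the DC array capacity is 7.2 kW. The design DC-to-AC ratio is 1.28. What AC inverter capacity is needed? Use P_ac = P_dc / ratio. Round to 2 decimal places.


The inverter AC capacity is determined by the DC/AC ratio.
Given: P_dc = 7.2 kW, DC/AC ratio = 1.28
P_ac = P_dc / ratio = 7.2 / 1.28
P_ac = 5.63 kW

5.63


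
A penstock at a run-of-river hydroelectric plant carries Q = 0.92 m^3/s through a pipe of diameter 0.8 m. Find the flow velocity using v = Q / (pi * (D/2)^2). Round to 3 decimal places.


Compute pipe cross-sectional area:
  A = pi * (D/2)^2 = pi * (0.8/2)^2 = 0.5027 m^2
Calculate velocity:
  v = Q / A = 0.92 / 0.5027
  v = 1.830 m/s

1.830


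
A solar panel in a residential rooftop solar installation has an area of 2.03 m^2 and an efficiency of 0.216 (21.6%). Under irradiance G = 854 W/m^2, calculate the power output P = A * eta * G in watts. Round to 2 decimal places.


Use the solar power formula P = A * eta * G.
Given: A = 2.03 m^2, eta = 0.216, G = 854 W/m^2
P = 2.03 * 0.216 * 854
P = 374.46 W

374.46


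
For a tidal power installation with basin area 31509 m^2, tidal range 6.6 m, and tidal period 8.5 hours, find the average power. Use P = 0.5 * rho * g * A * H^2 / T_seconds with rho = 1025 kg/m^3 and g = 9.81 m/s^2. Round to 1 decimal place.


Convert period to seconds: T = 8.5 * 3600 = 30600.0 s
H^2 = 6.6^2 = 43.56
P = 0.5 * rho * g * A * H^2 / T
P = 0.5 * 1025 * 9.81 * 31509 * 43.56 / 30600.0
P = 225509.0 W

225509.0


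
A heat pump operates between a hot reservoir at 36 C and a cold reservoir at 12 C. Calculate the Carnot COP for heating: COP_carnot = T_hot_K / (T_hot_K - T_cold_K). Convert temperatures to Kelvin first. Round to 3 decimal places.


Convert to Kelvin:
  T_hot = 36 + 273.15 = 309.15 K
  T_cold = 12 + 273.15 = 285.15 K
Apply Carnot COP formula:
  COP = T_hot_K / (T_hot_K - T_cold_K) = 309.15 / 24.0
  COP = 12.881

12.881


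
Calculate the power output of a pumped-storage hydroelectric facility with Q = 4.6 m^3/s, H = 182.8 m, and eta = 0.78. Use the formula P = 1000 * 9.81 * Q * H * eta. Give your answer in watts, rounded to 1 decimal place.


Apply the hydropower formula P = rho * g * Q * H * eta
rho * g = 1000 * 9.81 = 9810.0
P = 9810.0 * 4.6 * 182.8 * 0.78
P = 6434245.6 W

6434245.6


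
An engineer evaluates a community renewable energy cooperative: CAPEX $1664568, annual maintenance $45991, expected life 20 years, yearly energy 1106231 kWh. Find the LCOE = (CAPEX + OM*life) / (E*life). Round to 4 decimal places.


Total cost = CAPEX + OM * lifetime = 1664568 + 45991 * 20 = 1664568 + 919820 = 2584388
Total generation = annual * lifetime = 1106231 * 20 = 22124620 kWh
LCOE = 2584388 / 22124620
LCOE = 0.1168 $/kWh

0.1168


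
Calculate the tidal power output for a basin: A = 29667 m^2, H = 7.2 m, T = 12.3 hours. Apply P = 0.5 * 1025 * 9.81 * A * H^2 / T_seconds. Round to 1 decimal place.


Convert period to seconds: T = 12.3 * 3600 = 44280.0 s
H^2 = 7.2^2 = 51.84
P = 0.5 * rho * g * A * H^2 / T
P = 0.5 * 1025 * 9.81 * 29667 * 51.84 / 44280.0
P = 174620.0 W

174620.0


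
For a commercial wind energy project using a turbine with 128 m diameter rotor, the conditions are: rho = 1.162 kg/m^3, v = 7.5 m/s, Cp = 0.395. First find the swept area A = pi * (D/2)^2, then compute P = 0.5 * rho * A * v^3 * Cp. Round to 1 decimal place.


Step 1 -- Compute swept area:
  A = pi * (D/2)^2 = pi * (128/2)^2 = 12867.96 m^2
Step 2 -- Apply wind power equation:
  P = 0.5 * rho * A * v^3 * Cp
  v^3 = 7.5^3 = 421.875
  P = 0.5 * 1.162 * 12867.96 * 421.875 * 0.395
  P = 1245853.1 W

1245853.1


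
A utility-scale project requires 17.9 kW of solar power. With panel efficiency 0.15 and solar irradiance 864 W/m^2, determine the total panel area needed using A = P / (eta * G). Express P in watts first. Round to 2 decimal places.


Convert target power to watts: P = 17.9 * 1000 = 17900.0 W
Compute denominator: eta * G = 0.15 * 864 = 129.6
Required area A = P / (eta * G) = 17900.0 / 129.6
A = 138.12 m^2

138.12


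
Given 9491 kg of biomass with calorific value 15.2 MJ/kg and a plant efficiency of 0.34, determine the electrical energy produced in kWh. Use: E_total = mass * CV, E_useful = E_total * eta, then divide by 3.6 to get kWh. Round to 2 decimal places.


Total energy = mass * CV = 9491 * 15.2 = 144263.2 MJ
Useful energy = total * eta = 144263.2 * 0.34 = 49049.49 MJ
Convert to kWh: 49049.49 / 3.6
Useful energy = 13624.86 kWh

13624.86


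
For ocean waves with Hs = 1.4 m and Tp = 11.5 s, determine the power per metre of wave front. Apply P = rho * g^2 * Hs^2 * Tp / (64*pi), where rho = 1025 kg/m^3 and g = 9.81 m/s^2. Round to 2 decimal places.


Apply wave power formula:
  g^2 = 9.81^2 = 96.2361
  Hs^2 = 1.4^2 = 1.96
  Numerator = rho * g^2 * Hs^2 * Tp = 1025 * 96.2361 * 1.96 * 11.5 = 2223390.74
  Denominator = 64 * pi = 201.0619
  P = 2223390.74 / 201.0619 = 11058.24 W/m

11058.24


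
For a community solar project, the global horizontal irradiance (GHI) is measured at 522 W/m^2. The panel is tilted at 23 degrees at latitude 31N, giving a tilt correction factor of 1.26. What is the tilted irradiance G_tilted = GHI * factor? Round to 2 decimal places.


Identify the given values:
  GHI = 522 W/m^2, tilt correction factor = 1.26
Apply the formula G_tilted = GHI * factor:
  G_tilted = 522 * 1.26
  G_tilted = 657.72 W/m^2

657.72


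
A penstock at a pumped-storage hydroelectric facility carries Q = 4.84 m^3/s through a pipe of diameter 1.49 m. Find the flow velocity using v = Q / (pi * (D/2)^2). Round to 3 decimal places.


Compute pipe cross-sectional area:
  A = pi * (D/2)^2 = pi * (1.49/2)^2 = 1.7437 m^2
Calculate velocity:
  v = Q / A = 4.84 / 1.7437
  v = 2.776 m/s

2.776


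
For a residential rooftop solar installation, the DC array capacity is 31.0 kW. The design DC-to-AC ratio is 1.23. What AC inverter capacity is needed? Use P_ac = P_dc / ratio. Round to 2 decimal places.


The inverter AC capacity is determined by the DC/AC ratio.
Given: P_dc = 31.0 kW, DC/AC ratio = 1.23
P_ac = P_dc / ratio = 31.0 / 1.23
P_ac = 25.20 kW

25.20


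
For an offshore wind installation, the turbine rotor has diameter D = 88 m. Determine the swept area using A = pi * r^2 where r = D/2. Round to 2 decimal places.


Compute the rotor radius:
  r = D / 2 = 88 / 2 = 44.0 m
Calculate swept area:
  A = pi * r^2 = pi * 44.0^2
  A = 6082.12 m^2

6082.12


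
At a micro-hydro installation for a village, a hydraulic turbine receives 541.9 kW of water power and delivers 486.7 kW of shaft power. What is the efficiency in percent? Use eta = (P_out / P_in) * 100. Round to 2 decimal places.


Turbine efficiency = (output power / input power) * 100
eta = (486.7 / 541.9) * 100
eta = 89.81%

89.81


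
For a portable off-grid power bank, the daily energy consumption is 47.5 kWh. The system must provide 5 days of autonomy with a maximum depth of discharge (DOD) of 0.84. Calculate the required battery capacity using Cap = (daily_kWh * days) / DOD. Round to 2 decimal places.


Total energy needed = daily * days = 47.5 * 5 = 237.5 kWh
Account for depth of discharge:
  Cap = total_energy / DOD = 237.5 / 0.84
  Cap = 282.74 kWh

282.74


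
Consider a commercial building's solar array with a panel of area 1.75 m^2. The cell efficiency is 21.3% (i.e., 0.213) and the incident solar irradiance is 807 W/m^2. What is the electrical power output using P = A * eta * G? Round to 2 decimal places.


Use the solar power formula P = A * eta * G.
Given: A = 1.75 m^2, eta = 0.213, G = 807 W/m^2
P = 1.75 * 0.213 * 807
P = 300.81 W

300.81


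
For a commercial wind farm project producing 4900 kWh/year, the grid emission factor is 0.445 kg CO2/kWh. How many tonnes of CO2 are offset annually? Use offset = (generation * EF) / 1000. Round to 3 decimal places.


CO2 offset in kg = generation * emission_factor
CO2 offset = 4900 * 0.445 = 2180.5 kg
Convert to tonnes:
  CO2 offset = 2180.5 / 1000 = 2.181 tonnes

2.181


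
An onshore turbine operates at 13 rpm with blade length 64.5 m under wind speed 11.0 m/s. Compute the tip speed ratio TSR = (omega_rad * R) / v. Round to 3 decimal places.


Convert rotational speed to rad/s:
  omega = 13 * 2 * pi / 60 = 1.3614 rad/s
Compute tip speed:
  v_tip = omega * R = 1.3614 * 64.5 = 87.808 m/s
Tip speed ratio:
  TSR = v_tip / v_wind = 87.808 / 11.0 = 7.983

7.983


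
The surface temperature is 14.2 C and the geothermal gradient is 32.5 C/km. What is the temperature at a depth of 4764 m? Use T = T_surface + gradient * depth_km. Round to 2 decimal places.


Convert depth to km: 4764 / 1000 = 4.764 km
Temperature increase = gradient * depth_km = 32.5 * 4.764 = 154.83 C
Temperature at depth = T_surface + delta_T = 14.2 + 154.83
T = 169.03 C

169.03


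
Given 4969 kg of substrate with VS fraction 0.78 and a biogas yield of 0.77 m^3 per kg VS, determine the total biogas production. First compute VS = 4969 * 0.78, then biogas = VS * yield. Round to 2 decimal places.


Compute volatile solids:
  VS = mass * VS_fraction = 4969 * 0.78 = 3875.82 kg
Calculate biogas volume:
  Biogas = VS * specific_yield = 3875.82 * 0.77
  Biogas = 2984.38 m^3

2984.38
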